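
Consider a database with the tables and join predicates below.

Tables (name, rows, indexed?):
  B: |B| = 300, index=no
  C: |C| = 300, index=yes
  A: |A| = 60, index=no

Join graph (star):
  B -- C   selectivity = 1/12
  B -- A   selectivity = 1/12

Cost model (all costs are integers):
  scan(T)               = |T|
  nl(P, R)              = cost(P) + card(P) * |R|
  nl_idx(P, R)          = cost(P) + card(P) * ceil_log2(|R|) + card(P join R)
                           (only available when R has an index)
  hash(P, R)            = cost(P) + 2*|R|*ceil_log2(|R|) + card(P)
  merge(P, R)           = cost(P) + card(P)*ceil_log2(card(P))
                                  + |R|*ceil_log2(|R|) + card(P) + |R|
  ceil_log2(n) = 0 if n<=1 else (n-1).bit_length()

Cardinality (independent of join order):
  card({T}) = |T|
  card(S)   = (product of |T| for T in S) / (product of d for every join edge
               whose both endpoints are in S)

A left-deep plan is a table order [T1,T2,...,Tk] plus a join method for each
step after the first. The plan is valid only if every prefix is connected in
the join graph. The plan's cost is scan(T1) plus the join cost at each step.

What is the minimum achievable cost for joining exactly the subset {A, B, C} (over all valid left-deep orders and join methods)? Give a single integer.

8220

Selinger DP over subsets of {A,B,C}:
  {B}: scan cost=300, card=300
  {C}: scan cost=300, card=300
  {A}: scan cost=60, card=60
  {BC}: card=7500; try (C,hash)→6000, (B,hash)→6000, (C,merge)→6300, (B,merge)→6300, (C,nl_idx)→10500, (C,nl)→90300 …(+1); best=6000 via (C,hash)
  {AB}: card=1500; try (A,hash)→1320, (B,merge)→3480, (A,merge)→3720, (B,hash)→5520, (B,nl)→18060, (A,nl)→18300; best=1320 via (A,hash)
  {ABC}: card=37500; try (C,hash)→8220, (A,hash)→14220, (C,merge)→22320, (C,nl_idx)→52320, (A,merge)→111420, (C,nl)→451320 …(+1); best=8220 via (C,hash)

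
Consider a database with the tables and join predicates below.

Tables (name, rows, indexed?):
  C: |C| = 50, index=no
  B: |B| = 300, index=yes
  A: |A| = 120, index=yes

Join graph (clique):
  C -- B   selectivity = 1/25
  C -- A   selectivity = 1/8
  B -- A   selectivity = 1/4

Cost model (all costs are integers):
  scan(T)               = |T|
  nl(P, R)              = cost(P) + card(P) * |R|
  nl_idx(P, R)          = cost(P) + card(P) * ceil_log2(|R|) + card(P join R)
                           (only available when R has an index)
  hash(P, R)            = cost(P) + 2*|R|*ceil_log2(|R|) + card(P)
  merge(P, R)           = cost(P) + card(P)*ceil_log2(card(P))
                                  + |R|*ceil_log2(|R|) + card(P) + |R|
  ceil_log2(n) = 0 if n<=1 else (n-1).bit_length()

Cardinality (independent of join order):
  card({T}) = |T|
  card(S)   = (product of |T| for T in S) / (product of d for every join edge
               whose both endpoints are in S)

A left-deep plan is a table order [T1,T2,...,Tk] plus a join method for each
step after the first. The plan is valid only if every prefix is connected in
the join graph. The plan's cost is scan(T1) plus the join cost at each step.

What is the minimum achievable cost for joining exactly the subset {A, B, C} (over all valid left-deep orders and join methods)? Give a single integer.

3380

Selinger DP over subsets of {A,B,C}:
  {C}: scan cost=50, card=50
  {B}: scan cost=300, card=300
  {A}: scan cost=120, card=120
  {BC}: card=600; try (B,nl_idx)→1100, (C,hash)→1200, (B,merge)→3400, (C,merge)→3650, (B,hash)→5500, (B,nl)→15050 …(+1); best=1100 via (B,nl_idx)
  {AC}: card=750; try (C,hash)→840, (A,nl_idx)→1150, (A,merge)→1360, (C,merge)→1430, (A,hash)→1780, (A,nl)→6050 …(+1); best=840 via (C,hash)
  {AB}: card=9000; try (A,hash)→2280, (B,merge)→4080, (A,merge)→4260, (B,hash)→5640, (B,nl_idx)→10200, (A,nl_idx)→11400 …(+2); best=2280 via (A,hash)
  {ABC}: card=2250; try (A,hash)→3380, (B,hash)→6990, (A,nl_idx)→7550, (A,merge)→8660, (B,nl_idx)→9840, (C,hash)→11880 …(+5); best=3380 via (A,hash)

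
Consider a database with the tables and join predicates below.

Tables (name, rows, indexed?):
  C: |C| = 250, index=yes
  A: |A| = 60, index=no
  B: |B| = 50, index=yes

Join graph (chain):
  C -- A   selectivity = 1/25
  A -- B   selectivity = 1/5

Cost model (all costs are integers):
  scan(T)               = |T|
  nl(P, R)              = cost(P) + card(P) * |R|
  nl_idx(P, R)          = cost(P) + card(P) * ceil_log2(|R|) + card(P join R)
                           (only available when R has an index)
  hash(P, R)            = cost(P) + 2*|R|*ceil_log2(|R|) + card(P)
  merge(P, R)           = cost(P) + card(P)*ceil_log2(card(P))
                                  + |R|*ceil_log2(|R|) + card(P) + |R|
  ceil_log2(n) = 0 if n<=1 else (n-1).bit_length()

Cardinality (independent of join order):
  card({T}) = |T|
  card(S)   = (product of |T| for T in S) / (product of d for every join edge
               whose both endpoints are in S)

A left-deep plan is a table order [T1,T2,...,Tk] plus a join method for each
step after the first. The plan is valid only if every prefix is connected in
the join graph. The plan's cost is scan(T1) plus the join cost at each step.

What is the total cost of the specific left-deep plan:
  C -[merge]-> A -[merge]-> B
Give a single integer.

9870

step 1: scan C: cost=250, card=250
step 2: join A via merge
    card(P join A) = 250*60/(25) = 600
    cost = 250 + 250*8 + 60*6 + 250 + 60 = 2920
step 3: join B via merge
    card(P join B) = 600*50/(5) = 6000
    cost = 2920 + 600*10 + 50*6 + 600 + 50 = 9870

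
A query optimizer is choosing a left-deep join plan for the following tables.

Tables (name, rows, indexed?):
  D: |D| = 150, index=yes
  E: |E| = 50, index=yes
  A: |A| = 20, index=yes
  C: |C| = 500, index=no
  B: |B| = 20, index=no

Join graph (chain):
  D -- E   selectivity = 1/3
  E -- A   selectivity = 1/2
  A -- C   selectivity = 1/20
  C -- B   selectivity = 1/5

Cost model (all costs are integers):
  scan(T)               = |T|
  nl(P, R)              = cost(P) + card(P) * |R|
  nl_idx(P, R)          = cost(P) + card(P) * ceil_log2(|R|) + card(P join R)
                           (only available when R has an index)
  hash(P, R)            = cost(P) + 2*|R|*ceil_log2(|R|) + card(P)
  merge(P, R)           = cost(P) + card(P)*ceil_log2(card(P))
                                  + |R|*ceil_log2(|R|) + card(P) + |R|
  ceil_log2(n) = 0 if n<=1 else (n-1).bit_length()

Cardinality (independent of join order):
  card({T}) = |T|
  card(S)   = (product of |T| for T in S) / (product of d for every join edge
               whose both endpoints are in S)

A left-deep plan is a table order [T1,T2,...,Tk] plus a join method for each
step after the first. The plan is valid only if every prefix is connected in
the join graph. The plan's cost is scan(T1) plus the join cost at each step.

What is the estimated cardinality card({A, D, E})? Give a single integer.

Tables in S: A(20), D(150), E(50)
Edges inside S: D-E(d=3), E-A(d=2)
numerator = 20 * 150 * 50 = 150000
denominator = 3 * 2 = 6
card(S) = 150000 / 6 = 25000

25000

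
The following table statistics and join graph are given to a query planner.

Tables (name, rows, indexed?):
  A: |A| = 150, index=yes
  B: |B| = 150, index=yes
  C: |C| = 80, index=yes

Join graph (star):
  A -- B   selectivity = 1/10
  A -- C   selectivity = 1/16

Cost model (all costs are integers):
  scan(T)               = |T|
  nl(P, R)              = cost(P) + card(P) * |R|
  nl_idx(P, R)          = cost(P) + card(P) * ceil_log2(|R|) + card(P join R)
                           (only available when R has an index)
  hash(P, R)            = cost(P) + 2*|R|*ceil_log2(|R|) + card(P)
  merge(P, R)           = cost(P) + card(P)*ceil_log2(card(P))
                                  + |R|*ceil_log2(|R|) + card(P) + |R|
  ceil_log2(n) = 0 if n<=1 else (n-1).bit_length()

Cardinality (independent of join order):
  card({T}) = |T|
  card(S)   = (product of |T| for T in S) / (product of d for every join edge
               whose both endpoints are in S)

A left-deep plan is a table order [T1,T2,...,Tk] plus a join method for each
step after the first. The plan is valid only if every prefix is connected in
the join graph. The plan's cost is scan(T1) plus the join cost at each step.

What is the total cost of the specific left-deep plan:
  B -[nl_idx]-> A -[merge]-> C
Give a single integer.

step 1: scan B: cost=150, card=150
step 2: join A via nl_idx
    card(P join A) = 150*150/(10) = 2250
    cost = 150 + 150*8 + 2250 = 3600
step 3: join C via merge
    card(P join C) = 2250*80/(16) = 11250
    cost = 3600 + 2250*12 + 80*7 + 2250 + 80 = 33490

33490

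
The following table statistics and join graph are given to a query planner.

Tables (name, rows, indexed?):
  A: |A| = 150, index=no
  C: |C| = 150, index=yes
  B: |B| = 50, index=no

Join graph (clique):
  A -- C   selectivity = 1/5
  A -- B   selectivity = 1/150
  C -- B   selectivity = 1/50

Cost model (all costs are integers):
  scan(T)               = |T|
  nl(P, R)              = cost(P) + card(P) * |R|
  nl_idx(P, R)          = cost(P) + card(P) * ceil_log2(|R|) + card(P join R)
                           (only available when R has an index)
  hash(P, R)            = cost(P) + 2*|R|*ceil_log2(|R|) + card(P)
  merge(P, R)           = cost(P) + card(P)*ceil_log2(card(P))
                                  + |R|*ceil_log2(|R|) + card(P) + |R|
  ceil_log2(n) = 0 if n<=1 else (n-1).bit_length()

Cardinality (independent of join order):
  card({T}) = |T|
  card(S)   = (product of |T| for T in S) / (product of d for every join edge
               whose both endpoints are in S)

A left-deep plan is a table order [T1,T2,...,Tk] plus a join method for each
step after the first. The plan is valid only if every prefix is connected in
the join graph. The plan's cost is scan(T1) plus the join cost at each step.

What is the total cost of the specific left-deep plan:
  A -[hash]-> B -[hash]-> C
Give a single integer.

step 1: scan A: cost=150, card=150
step 2: join B via hash
    card(P join B) = 150*50/(150) = 50
    cost = 150 + 2*50*6 + 150 = 900
step 3: join C via hash
    card(P join C) = 50*150/(5*50) = 30
    cost = 900 + 2*150*8 + 50 = 3350

3350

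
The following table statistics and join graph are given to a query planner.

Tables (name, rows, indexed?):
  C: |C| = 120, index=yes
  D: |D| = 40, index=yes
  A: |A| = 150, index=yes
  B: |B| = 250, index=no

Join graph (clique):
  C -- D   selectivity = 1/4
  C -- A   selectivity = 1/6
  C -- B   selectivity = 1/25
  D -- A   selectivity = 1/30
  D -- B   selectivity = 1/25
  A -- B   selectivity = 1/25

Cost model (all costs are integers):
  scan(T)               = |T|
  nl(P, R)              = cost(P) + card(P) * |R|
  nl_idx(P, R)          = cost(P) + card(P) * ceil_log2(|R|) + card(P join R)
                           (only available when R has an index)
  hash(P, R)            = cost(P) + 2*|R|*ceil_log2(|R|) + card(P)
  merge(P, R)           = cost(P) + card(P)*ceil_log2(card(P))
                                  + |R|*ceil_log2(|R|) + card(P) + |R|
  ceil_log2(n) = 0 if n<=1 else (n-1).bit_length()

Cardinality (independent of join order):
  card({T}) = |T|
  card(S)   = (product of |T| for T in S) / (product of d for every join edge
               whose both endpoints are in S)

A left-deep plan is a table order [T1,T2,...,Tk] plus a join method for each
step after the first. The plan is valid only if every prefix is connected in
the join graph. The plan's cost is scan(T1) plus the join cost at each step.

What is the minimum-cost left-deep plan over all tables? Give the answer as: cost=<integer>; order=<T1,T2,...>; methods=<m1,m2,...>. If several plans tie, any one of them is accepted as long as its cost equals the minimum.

Selinger DP (subsets sized 1..n):
  {C}: scan cost=120, card=120
  {D}: scan cost=40, card=40
  {A}: scan cost=150, card=150
  {B}: scan cost=250, card=250
  {CD}: card=1200; try (D,hash)→720, (C,merge)→1280, (D,merge)→1360, (C,nl_idx)→1520, (C,hash)→1760, (D,nl_idx)→2040 …(+2); best=720 via (D,hash)
  {AC}: card=3000; try (C,hash)→1980, (A,merge)→2430, (C,merge)→2460, (A,hash)→2640, (A,nl_idx)→4080, (C,nl_idx)→4200 …(+2); best=1980 via (C,hash)
  {BC}: card=1200; try (C,hash)→2180, (C,nl_idx)→3200, (B,merge)→3330, (C,merge)→3460, (B,hash)→4240, (B,nl)→30120 …(+1); best=2180 via (C,hash)
  {AD}: card=200; try (A,nl_idx)→560, (D,hash)→780, (D,nl_idx)→1250, (A,merge)→1670, (D,merge)→1780, (A,hash)→2480 …(+2); best=560 via (A,nl_idx)
  {BD}: card=400; try (D,hash)→980, (D,nl_idx)→2150, (B,merge)→2570, (D,merge)→2780, (B,hash)→4080, (B,nl)→10040 …(+1); best=980 via (D,hash)
  {AB}: card=1500; try (A,hash)→2900, (B,merge)→3750, (A,nl_idx)→3750, (A,merge)→3850, (B,hash)→4300, (B,nl)→37650 …(+1); best=2900 via (A,hash)
  {ACD}: card=1000; try (C,hash)→2440, (C,nl_idx)→2960, (C,merge)→3320, (A,hash)→4320, (D,hash)→5460, (A,nl_idx)→11320 …(+6); best=2440 via (C,hash)
  {BCD}: card=480; try (C,hash)→3060, (D,hash)→3860, (C,nl_idx)→4260, (B,hash)→5920, (C,merge)→5940, (D,nl_idx)→9860 …(+5); best=3060 via (C,hash)
  {ABC}: card=1200; try (A,hash)→5780, (C,hash)→6080, (B,hash)→8980, (A,nl_idx)→12980, (C,nl_idx)→14600, (A,merge)→17930 …(+5); best=5780 via (A,hash)
  {ABD}: card=80; try (A,hash)→3780, (A,nl_idx)→4260, (B,merge)→4610, (B,hash)→4760, (D,hash)→4880, (A,merge)→6330 …(+5); best=3780 via (A,hash)
  {ABCD}: card=16; try (C,nl_idx)→4356, (C,merge)→5380, (C,hash)→5540, (A,hash)→5940, (A,nl_idx)→6916, (B,hash)→7440 …(+9); best=4356 via (C,nl_idx)

cost=4356; order=B,D,A,C; methods=hash,hash,nl_idx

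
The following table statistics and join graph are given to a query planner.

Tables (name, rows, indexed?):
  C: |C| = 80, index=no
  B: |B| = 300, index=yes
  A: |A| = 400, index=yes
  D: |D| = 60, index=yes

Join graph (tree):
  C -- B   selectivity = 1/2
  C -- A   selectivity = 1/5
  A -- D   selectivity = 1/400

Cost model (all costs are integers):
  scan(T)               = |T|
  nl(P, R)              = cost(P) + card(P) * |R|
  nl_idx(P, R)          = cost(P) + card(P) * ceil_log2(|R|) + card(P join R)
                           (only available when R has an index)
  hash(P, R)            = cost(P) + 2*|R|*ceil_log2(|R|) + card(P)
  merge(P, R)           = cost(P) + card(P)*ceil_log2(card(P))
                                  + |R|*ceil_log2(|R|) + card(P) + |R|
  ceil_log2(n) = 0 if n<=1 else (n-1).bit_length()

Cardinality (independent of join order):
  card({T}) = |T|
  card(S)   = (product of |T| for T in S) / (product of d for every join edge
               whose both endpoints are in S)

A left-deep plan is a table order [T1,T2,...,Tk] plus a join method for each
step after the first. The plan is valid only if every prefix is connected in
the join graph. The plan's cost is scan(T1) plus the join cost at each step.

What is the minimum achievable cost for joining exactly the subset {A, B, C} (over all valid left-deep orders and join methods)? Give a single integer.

Selinger DP over subsets of {A,B,C}:
  {C}: scan cost=80, card=80
  {B}: scan cost=300, card=300
  {A}: scan cost=400, card=400
  {BC}: card=12000; try (C,hash)→1720, (B,merge)→3720, (C,merge)→3940, (B,hash)→5560, (B,nl_idx)→12800, (B,nl)→24080 …(+1); best=1720 via (C,hash)
  {AC}: card=6400; try (C,hash)→1920, (A,merge)→4720, (C,merge)→5040, (A,nl_idx)→7200, (A,hash)→7360, (A,nl)→32080 …(+1); best=1920 via (C,hash)
  {ABC}: card=960000; try (B,hash)→13720, (A,hash)→20920, (B,merge)→94520, (A,merge)→185720, (B,nl_idx)→1019520, (A,nl_idx)→1069720 …(+2); best=13720 via (B,hash)

13720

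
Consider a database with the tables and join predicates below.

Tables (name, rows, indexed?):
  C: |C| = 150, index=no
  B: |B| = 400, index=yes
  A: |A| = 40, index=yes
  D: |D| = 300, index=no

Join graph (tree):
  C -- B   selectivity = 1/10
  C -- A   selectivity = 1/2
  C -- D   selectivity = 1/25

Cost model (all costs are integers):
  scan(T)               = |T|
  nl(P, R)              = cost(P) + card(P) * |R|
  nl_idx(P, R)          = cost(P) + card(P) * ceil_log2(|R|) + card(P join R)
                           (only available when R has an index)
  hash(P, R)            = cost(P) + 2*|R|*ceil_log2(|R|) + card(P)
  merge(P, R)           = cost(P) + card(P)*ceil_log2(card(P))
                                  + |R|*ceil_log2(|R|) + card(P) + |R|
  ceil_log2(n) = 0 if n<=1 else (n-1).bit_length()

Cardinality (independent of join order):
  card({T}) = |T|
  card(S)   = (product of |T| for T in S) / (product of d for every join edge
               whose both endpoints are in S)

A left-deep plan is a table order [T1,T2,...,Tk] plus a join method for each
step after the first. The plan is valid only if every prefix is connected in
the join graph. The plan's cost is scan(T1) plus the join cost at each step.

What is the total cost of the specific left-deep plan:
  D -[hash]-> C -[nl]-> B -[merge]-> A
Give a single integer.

2019280

step 1: scan D: cost=300, card=300
step 2: join C via hash
    card(P join C) = 300*150/(25) = 1800
    cost = 300 + 2*150*8 + 300 = 3000
step 3: join B via nl
    card(P join B) = 1800*400/(10) = 72000
    cost = 3000 + 1800*400 = 723000
step 4: join A via merge
    card(P join A) = 72000*40/(2) = 1440000
    cost = 723000 + 72000*17 + 40*6 + 72000 + 40 = 2019280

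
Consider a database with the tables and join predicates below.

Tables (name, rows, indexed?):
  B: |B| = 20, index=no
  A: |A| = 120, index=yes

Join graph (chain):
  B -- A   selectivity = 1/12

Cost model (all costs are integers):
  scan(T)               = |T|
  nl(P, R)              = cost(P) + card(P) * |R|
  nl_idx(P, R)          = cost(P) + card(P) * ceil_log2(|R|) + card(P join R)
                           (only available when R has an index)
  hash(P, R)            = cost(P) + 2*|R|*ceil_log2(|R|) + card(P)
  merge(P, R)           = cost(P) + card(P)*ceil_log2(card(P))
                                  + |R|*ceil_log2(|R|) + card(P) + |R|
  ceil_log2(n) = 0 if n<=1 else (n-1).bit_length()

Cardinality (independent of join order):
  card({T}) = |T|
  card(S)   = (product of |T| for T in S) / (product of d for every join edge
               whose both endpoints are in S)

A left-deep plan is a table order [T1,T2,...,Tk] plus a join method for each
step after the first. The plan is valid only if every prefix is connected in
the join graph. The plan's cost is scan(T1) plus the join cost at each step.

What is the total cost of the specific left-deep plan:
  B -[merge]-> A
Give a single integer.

step 1: scan B: cost=20, card=20
step 2: join A via merge
    card(P join A) = 20*120/(12) = 200
    cost = 20 + 20*5 + 120*7 + 20 + 120 = 1100

1100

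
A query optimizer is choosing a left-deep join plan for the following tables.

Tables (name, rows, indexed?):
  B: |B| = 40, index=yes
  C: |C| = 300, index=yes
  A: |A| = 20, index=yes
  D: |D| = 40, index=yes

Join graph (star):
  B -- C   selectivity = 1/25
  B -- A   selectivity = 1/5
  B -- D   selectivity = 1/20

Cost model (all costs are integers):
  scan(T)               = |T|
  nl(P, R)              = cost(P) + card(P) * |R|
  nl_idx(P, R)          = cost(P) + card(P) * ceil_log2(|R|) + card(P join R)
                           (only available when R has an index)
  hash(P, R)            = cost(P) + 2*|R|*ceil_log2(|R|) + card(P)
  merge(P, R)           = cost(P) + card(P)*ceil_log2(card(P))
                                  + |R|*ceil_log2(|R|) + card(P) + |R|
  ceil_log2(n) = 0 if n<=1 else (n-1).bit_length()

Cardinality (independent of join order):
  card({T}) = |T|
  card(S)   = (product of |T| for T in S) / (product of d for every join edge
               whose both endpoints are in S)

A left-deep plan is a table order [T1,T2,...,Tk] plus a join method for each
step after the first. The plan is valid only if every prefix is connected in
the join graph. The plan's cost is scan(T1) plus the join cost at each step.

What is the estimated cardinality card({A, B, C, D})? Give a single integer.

Tables in S: A(20), B(40), C(300), D(40)
Edges inside S: B-C(d=25), B-A(d=5), B-D(d=20)
numerator = 20 * 40 * 300 * 40 = 9600000
denominator = 25 * 5 * 20 = 2500
card(S) = 9600000 / 2500 = 3840

3840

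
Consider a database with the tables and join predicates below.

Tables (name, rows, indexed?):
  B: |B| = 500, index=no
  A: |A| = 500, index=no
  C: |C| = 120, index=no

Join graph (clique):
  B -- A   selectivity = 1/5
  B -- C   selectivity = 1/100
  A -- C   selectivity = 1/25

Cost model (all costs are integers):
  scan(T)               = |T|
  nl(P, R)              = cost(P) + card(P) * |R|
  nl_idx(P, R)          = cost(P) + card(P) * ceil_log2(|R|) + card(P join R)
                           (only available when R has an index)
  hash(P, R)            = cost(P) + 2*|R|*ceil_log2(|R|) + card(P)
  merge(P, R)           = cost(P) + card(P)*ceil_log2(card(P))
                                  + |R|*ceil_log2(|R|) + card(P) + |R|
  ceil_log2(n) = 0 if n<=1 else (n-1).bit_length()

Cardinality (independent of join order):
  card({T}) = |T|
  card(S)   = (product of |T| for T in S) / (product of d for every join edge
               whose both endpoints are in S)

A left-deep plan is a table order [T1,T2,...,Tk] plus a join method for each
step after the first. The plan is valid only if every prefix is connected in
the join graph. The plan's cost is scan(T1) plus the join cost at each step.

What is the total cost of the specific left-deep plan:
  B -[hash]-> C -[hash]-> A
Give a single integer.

12280

step 1: scan B: cost=500, card=500
step 2: join C via hash
    card(P join C) = 500*120/(100) = 600
    cost = 500 + 2*120*7 + 500 = 2680
step 3: join A via hash
    card(P join A) = 600*500/(5*25) = 2400
    cost = 2680 + 2*500*9 + 600 = 12280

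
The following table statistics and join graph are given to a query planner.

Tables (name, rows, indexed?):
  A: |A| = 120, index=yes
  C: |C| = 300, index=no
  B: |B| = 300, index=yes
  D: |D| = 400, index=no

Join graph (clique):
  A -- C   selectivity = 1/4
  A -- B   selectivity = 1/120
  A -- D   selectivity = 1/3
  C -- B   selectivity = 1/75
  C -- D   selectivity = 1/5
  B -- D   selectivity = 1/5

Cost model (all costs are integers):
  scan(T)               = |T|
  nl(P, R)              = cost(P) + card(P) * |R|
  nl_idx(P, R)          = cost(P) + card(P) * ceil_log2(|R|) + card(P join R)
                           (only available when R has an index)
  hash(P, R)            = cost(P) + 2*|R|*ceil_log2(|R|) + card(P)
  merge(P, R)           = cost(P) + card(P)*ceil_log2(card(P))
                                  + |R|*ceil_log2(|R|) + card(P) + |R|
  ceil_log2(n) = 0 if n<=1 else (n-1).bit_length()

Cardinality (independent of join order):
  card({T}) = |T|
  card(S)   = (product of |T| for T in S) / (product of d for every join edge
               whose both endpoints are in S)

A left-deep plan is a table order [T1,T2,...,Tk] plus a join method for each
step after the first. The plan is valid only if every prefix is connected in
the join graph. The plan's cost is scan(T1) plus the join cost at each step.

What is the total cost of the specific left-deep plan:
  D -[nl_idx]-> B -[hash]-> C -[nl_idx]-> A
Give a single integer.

step 1: scan D: cost=400, card=400
step 2: join B via nl_idx
    card(P join B) = 400*300/(5) = 24000
    cost = 400 + 400*9 + 24000 = 28000
step 3: join C via hash
    card(P join C) = 24000*300/(75*5) = 19200
    cost = 28000 + 2*300*9 + 24000 = 57400
step 4: join A via nl_idx
    card(P join A) = 19200*120/(4*120*3) = 1600
    cost = 57400 + 19200*7 + 1600 = 193400

193400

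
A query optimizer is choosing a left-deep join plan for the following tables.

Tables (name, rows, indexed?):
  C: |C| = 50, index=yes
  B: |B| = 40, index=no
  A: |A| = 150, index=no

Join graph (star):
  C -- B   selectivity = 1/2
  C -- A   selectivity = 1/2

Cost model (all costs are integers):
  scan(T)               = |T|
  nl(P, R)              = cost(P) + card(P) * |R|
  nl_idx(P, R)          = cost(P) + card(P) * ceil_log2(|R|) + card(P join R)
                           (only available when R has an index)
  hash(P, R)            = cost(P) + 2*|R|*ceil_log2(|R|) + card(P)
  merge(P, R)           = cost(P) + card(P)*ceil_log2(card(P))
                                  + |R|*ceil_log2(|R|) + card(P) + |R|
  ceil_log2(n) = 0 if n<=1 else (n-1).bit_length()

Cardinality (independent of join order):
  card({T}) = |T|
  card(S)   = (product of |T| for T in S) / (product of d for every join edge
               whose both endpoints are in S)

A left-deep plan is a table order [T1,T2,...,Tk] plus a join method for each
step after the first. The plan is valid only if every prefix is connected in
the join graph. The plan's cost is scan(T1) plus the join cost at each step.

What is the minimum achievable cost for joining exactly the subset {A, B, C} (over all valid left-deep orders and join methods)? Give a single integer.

Selinger DP over subsets of {A,B,C}:
  {C}: scan cost=50, card=50
  {B}: scan cost=40, card=40
  {A}: scan cost=150, card=150
  {BC}: card=1000; try (B,hash)→580, (C,merge)→670, (C,hash)→680, (B,merge)→680, (C,nl_idx)→1280, (C,nl)→2040 …(+1); best=580 via (B,hash)
  {AC}: card=3750; try (C,hash)→900, (A,merge)→1750, (C,merge)→1850, (A,hash)→2500, (C,nl_idx)→4800, (A,nl)→7550 …(+1); best=900 via (C,hash)
  {ABC}: card=75000; try (A,hash)→3980, (B,hash)→5130, (A,merge)→12930, (B,merge)→49930, (A,nl)→150580, (B,nl)→150900; best=3980 via (A,hash)

3980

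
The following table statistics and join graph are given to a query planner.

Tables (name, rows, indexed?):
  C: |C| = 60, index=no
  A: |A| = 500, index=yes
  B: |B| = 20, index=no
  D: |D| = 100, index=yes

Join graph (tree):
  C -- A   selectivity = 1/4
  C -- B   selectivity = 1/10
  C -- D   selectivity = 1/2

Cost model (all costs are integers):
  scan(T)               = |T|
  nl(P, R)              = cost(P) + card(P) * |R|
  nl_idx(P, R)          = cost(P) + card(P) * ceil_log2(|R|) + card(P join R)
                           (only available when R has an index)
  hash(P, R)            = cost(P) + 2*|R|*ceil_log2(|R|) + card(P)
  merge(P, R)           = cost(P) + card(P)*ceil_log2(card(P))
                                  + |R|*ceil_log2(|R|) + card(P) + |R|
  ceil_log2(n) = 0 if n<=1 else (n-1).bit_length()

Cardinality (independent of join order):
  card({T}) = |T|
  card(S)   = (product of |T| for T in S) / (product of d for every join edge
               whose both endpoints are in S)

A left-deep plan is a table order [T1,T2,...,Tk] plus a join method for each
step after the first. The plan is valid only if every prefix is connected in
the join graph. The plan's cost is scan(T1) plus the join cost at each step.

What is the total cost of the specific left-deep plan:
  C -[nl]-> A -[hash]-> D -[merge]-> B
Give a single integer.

step 1: scan C: cost=60, card=60
step 2: join A via nl
    card(P join A) = 60*500/(4) = 7500
    cost = 60 + 60*500 = 30060
step 3: join D via hash
    card(P join D) = 7500*100/(2) = 375000
    cost = 30060 + 2*100*7 + 7500 = 38960
step 4: join B via merge
    card(P join B) = 375000*20/(10) = 750000
    cost = 38960 + 375000*19 + 20*5 + 375000 + 20 = 7539080

7539080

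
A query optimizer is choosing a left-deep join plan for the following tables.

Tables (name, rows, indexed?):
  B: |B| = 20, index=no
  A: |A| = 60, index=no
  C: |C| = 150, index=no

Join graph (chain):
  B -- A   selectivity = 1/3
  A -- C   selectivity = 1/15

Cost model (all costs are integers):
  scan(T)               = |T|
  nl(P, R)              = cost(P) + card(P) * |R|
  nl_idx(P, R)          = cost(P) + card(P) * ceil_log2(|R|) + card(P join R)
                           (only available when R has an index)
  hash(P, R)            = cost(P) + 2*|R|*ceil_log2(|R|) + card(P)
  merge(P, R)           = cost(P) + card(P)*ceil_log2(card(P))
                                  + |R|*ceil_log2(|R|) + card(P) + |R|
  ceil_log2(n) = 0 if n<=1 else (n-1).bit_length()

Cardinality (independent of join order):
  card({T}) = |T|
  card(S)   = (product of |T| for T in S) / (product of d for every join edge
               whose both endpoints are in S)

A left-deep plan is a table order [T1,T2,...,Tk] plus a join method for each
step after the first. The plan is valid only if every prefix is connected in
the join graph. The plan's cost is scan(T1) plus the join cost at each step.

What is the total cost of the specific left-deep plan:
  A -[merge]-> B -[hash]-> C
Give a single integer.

step 1: scan A: cost=60, card=60
step 2: join B via merge
    card(P join B) = 60*20/(3) = 400
    cost = 60 + 60*6 + 20*5 + 60 + 20 = 600
step 3: join C via hash
    card(P join C) = 400*150/(15) = 4000
    cost = 600 + 2*150*8 + 400 = 3400

3400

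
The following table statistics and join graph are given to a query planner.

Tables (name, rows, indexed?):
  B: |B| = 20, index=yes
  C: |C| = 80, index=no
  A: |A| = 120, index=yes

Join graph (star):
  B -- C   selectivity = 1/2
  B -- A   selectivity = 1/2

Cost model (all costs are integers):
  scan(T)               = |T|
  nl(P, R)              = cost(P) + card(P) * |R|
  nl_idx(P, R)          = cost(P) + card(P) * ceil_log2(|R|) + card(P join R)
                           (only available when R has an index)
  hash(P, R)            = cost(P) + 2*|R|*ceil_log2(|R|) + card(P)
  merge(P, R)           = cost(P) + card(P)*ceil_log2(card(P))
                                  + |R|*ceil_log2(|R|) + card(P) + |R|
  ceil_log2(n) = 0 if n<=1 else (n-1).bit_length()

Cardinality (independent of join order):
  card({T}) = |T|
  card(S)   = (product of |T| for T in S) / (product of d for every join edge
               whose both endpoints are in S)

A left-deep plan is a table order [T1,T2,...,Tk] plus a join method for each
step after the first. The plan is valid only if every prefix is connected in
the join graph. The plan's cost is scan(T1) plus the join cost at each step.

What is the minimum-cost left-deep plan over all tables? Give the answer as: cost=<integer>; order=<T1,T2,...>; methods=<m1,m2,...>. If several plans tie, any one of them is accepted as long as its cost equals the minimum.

cost=2760; order=A,B,C; methods=hash,hash

Selinger DP (subsets sized 1..n):
  {B}: scan cost=20, card=20
  {C}: scan cost=80, card=80
  {A}: scan cost=120, card=120
  {BC}: card=800; try (B,hash)→360, (C,merge)→780, (B,merge)→840, (C,hash)→1160, (B,nl_idx)→1280, (C,nl)→1620 …(+1); best=360 via (B,hash)
  {AB}: card=1200; try (B,hash)→440, (A,merge)→1100, (B,merge)→1200, (A,nl_idx)→1360, (A,hash)→1720, (B,nl_idx)→1920 …(+2); best=440 via (B,hash)
  {ABC}: card=48000; try (C,hash)→2760, (A,hash)→2840, (A,merge)→10120, (C,merge)→15480, (A,nl_idx)→53960, (A,nl)→96360 …(+1); best=2760 via (C,hash)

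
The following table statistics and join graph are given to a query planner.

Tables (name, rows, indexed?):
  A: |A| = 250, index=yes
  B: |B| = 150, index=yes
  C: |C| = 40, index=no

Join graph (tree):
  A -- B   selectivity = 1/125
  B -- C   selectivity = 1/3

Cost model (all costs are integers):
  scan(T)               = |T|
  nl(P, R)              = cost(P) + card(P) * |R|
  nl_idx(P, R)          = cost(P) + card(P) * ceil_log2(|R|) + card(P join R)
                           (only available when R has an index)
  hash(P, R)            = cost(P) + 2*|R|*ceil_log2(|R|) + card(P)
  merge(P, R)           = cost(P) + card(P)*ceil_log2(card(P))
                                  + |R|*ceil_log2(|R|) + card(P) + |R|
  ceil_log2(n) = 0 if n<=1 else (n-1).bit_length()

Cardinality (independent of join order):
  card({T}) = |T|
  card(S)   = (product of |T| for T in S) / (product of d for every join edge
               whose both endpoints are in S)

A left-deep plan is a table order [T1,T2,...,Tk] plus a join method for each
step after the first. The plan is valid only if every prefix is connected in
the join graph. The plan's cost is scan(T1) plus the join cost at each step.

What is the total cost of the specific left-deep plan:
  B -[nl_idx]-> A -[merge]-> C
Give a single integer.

step 1: scan B: cost=150, card=150
step 2: join A via nl_idx
    card(P join A) = 150*250/(125) = 300
    cost = 150 + 150*8 + 300 = 1650
step 3: join C via merge
    card(P join C) = 300*40/(3) = 4000
    cost = 1650 + 300*9 + 40*6 + 300 + 40 = 4930

4930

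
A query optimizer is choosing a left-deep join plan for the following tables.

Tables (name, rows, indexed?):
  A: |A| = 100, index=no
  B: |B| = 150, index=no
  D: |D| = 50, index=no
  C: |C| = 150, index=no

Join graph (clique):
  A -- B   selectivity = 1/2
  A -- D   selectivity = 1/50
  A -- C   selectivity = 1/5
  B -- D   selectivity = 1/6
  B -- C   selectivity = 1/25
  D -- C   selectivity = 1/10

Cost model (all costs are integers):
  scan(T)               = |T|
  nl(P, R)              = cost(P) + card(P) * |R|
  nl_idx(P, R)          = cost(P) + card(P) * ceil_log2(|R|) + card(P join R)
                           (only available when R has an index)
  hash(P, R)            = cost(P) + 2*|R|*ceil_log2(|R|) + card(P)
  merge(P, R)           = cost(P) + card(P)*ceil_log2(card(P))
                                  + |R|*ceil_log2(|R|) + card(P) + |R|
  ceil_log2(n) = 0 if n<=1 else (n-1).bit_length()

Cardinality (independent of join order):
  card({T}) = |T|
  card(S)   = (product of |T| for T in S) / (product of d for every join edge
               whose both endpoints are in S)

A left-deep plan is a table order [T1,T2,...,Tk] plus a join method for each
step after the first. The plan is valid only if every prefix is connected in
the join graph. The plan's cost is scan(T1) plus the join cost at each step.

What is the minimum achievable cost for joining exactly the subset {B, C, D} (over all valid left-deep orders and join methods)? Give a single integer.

4050

Selinger DP over subsets of {B,C,D}:
  {B}: scan cost=150, card=150
  {D}: scan cost=50, card=50
  {C}: scan cost=150, card=150
  {BD}: card=1250; try (D,hash)→900, (B,merge)→1750, (D,merge)→1850, (B,hash)→2500, (B,nl)→7550, (D,nl)→7650; best=900 via (D,hash)
  {BC}: card=900; try (C,hash)→2700, (B,hash)→2700, (C,merge)→2850, (B,merge)→2850, (C,nl)→22650, (B,nl)→22650; best=2700 via (C,hash)
  {CD}: card=750; try (D,hash)→900, (C,merge)→1750, (D,merge)→1850, (C,hash)→2500, (C,nl)→7550, (D,nl)→7650; best=900 via (D,hash)
  {BCD}: card=750; try (B,hash)→4050, (D,hash)→4200, (C,hash)→4550, (B,merge)→10500, (D,merge)→12950, (C,merge)→17250 …(+3); best=4050 via (B,hash)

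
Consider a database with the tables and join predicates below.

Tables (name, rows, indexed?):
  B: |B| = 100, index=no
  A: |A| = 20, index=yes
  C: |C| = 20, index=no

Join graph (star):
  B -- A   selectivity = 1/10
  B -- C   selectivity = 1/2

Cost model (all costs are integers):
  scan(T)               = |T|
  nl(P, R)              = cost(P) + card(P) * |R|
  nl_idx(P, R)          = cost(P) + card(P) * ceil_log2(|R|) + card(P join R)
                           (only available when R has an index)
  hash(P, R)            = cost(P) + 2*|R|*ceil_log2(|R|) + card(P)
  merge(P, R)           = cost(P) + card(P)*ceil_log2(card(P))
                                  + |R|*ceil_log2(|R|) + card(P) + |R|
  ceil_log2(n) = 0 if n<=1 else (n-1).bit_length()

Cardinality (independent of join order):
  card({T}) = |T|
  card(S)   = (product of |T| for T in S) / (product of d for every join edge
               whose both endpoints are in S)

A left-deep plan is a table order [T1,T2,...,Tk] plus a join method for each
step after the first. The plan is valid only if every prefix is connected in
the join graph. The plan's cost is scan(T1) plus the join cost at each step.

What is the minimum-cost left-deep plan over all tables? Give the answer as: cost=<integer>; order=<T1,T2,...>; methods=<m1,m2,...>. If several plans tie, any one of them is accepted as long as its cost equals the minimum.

cost=800; order=B,A,C; methods=hash,hash

Selinger DP (subsets sized 1..n):
  {B}: scan cost=100, card=100
  {A}: scan cost=20, card=20
  {C}: scan cost=20, card=20
  {AB}: card=200; try (A,hash)→400, (A,nl_idx)→800, (B,merge)→940, (A,merge)→1020, (B,hash)→1440, (B,nl)→2020 …(+1); best=400 via (A,hash)
  {BC}: card=1000; try (C,hash)→400, (B,merge)→940, (C,merge)→1020, (B,hash)→1440, (B,nl)→2020, (C,nl)→2100; best=400 via (C,hash)
  {ABC}: card=2000; try (C,hash)→800, (A,hash)→1600, (C,merge)→2320, (C,nl)→4400, (A,nl_idx)→7400, (A,merge)→11520 …(+1); best=800 via (C,hash)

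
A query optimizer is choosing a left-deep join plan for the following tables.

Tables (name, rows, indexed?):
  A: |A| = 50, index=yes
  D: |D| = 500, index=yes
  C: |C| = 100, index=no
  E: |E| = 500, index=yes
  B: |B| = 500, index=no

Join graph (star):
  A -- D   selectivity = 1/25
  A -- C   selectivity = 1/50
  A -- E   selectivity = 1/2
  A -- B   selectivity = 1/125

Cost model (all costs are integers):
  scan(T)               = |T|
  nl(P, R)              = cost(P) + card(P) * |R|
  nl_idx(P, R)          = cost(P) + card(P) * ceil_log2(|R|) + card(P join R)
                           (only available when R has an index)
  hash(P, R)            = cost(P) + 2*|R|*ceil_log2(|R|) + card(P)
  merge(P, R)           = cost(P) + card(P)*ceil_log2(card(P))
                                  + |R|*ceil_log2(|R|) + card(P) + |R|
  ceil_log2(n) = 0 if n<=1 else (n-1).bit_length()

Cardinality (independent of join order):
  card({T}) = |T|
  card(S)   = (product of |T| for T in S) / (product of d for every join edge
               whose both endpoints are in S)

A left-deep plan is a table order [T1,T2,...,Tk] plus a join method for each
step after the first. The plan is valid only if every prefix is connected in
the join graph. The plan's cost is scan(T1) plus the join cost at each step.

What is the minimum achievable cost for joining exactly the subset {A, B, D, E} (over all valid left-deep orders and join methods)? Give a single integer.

20400

Selinger DP over subsets of {A,B,D,E}:
  {A}: scan cost=50, card=50
  {D}: scan cost=500, card=500
  {E}: scan cost=500, card=500
  {B}: scan cost=500, card=500
  {AD}: card=1000; try (D,nl_idx)→1500, (A,hash)→1600, (A,nl_idx)→4500, (D,merge)→5400, (A,merge)→5850, (D,hash)→9100 …(+2); best=1500 via (D,nl_idx)
  {AE}: card=12500; try (A,hash)→1600, (E,merge)→5400, (A,merge)→5850, (E,hash)→9100, (E,nl_idx)→13000, (A,nl_idx)→16000 …(+2); best=1600 via (A,hash)
  {AB}: card=200; try (A,hash)→1600, (A,nl_idx)→3700, (B,merge)→5400, (A,merge)→5850, (B,hash)→9100, (B,nl)→25050 …(+1); best=1600 via (A,hash)
  {ADE}: card=250000; try (E,hash)→11500, (E,merge)→17500, (D,hash)→23100, (D,merge)→194100, (E,nl_idx)→260500, (D,nl_idx)→364100 …(+2); best=11500 via (E,hash)
  {ABD}: card=4000; try (D,nl_idx)→7400, (D,merge)→8400, (D,hash)→10800, (B,hash)→11500, (B,merge)→17500, (D,nl)→101600 …(+1); best=7400 via (D,nl_idx)
  {ABE}: card=50000; try (E,merge)→8400, (E,hash)→10800, (B,hash)→23100, (E,nl_idx)→53400, (E,nl)→101600, (B,merge)→194100 …(+1); best=8400 via (E,merge)
  {ABDE}: card=1000000; try (E,hash)→20400, (E,merge)→64400, (D,hash)→67400, (B,hash)→270500, (D,merge)→863400, (E,nl_idx)→1043400 …(+5); best=20400 via (E,hash)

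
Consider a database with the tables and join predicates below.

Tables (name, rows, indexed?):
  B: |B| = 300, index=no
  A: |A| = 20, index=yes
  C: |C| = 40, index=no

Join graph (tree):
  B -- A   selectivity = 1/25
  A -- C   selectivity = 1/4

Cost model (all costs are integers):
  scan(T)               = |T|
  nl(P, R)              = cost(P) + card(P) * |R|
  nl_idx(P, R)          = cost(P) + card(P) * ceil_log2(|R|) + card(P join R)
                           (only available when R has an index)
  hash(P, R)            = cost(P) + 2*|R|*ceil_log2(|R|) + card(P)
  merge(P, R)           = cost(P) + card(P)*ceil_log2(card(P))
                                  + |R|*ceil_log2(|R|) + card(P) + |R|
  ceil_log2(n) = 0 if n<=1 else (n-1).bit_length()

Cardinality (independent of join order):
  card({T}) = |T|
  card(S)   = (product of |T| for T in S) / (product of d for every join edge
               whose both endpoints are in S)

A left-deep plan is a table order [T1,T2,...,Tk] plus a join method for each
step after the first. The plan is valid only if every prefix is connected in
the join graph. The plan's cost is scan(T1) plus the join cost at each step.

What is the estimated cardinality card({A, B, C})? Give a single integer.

Tables in S: A(20), B(300), C(40)
Edges inside S: B-A(d=25), A-C(d=4)
numerator = 20 * 300 * 40 = 240000
denominator = 25 * 4 = 100
card(S) = 240000 / 100 = 2400

2400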